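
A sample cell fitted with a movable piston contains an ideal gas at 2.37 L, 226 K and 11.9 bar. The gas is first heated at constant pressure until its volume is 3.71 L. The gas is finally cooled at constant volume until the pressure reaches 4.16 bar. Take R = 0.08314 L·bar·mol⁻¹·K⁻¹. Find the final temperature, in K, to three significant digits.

Isobaric, so V/T is constant: P₂ = P₁; T₂ = T₁·(V₂/V₁) = 353.8 K.
V constant ⇒ P ∝ T: V₃ = V₂; T₃ = T₂·(P₃/P₂) = 123.7 K.

T₃ ≈ 124 K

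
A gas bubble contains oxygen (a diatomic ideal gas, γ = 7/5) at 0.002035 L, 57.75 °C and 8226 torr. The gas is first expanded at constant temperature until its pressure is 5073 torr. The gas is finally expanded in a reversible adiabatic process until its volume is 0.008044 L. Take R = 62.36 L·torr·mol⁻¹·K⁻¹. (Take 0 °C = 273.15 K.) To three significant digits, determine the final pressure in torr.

Convert: T₁ = 330.9 K.
T constant ⇒ Boyle's law P V = const: T₂ = T₁; V₂ = V₁·(P₁/P₂) = 0.003300 L.
Reversible adiabatic, γ = 7/5: T₃ = T₂·(V₂/V₃)^(γ−1) = 231.7 K; P₃ = P₂·(V₂/V₃)^γ = 1457 torr.

P₃ ≈ 1.46e+03 torr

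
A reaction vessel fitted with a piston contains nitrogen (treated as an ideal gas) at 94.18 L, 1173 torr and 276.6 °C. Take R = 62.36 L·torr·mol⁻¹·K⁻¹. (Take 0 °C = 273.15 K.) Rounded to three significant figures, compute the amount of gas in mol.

n ≈ 3.22 mol

Convert: T = 549.75 K.
PV = nRT ⇒ n = PV/(RT) = (1173 × 94.18) / (62.36 × 549.75)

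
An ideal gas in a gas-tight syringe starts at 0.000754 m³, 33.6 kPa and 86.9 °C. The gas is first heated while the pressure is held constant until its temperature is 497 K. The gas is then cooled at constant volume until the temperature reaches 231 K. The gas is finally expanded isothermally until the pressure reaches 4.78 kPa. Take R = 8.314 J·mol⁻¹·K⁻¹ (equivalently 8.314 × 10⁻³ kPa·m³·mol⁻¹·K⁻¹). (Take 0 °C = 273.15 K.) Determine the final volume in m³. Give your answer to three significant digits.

Convert: T₁ = 360.0 K.
P constant ⇒ V ∝ T: P₂ = P₁; V₂ = V₁·(T₂/T₁) = 0.001041 m³.
V constant ⇒ P ∝ T: V₃ = V₂; P₃ = P₂·(T₃/T₂) = 15.62 kPa.
Isothermal, so P V is constant: T₄ = T₃; V₄ = V₃·(P₃/P₄) = 0.003400 m³.

V₄ ≈ 0.00340 m³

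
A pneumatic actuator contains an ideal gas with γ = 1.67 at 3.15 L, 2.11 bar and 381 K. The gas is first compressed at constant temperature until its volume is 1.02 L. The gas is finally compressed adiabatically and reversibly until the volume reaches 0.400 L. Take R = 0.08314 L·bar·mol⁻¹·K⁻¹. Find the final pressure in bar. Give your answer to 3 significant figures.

T constant ⇒ Boyle's law P V = const: T₂ = T₁; P₂ = P₁·(V₁/V₂) = 6.516 bar.
Adiabatic (γ = 1.67), T V^(γ−1) and P V^γ constant: T₃ = T₂·(V₂/V₃)^(γ−1) = 713.4 K; P₃ = P₂·(V₂/V₃)^γ = 31.11 bar.

P₃ ≈ 31.1 bar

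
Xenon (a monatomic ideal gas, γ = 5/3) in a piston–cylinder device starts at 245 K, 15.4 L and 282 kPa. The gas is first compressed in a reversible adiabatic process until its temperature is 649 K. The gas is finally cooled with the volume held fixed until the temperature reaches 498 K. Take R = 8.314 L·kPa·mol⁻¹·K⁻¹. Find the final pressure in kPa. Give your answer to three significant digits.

P₃ ≈ 2.47e+03 kPa

Reversible adiabatic, γ = 5/3: P₂ = P₁·(T₂/T₁)^(γ/(γ−1)) = 3221 kPa; V₂ = V₁·(T₁/T₂)^(1/(γ−1)) = 3.572 L.
V constant ⇒ P ∝ T: V₃ = V₂; P₃ = P₂·(T₃/T₂) = 2471 kPa.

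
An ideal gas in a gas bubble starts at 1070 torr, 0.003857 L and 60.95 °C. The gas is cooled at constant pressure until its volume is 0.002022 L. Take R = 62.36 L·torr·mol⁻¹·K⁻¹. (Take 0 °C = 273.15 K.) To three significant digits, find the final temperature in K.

T₂ ≈ 175 K

Convert: T₁ = 334.1 K.
Isobaric, so V/T is constant: P₂ = P₁; T₂ = T₁·(V₂/V₁) = 175.1 K.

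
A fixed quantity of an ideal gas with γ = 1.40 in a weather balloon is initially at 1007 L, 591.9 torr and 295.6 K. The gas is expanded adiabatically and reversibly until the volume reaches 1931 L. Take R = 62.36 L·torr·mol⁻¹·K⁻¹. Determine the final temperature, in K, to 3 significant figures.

T₂ ≈ 228 K

Adiabatic (γ = 1.40), T V^(γ−1) and P V^γ constant: T₂ = T₁·(V₁/V₂)^(γ−1) = 227.8 K; P₂ = P₁·(V₁/V₂)^γ = 237.9 torr.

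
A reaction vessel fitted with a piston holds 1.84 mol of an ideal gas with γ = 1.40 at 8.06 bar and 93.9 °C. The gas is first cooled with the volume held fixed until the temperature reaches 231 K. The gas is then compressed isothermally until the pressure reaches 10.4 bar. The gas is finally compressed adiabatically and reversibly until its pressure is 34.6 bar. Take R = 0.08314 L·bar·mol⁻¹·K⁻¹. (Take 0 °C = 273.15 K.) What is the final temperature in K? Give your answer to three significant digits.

T₄ ≈ 326 K

Convert: T₁ = 367.0 K.
From PV = nRT: V₁ = nRT₁/P₁ = 6.967 L.
Isochoric, so P/T is constant: V₂ = V₁; P₂ = P₁·(T₂/T₁) = 5.072 bar.
T constant ⇒ Boyle's law P V = const: T₃ = T₂; V₃ = V₂·(P₂/P₃) = 3.398 L.
Adiabatic (γ = 1.40), T V^(γ−1) and P V^γ constant: T₄ = T₃·(P₄/P₃)^((γ−1)/γ) = 325.7 K; V₄ = V₃·(P₃/P₄)^(1/γ) = 1.440 L.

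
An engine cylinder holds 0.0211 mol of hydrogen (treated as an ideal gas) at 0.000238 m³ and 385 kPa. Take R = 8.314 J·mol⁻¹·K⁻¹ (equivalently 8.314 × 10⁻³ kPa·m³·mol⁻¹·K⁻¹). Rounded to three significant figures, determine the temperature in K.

PV = nRT ⇒ T = PV/(nR) = (385 × 0.000238) / (0.0211 × 8.314 × 10⁻³)

T ≈ 522 K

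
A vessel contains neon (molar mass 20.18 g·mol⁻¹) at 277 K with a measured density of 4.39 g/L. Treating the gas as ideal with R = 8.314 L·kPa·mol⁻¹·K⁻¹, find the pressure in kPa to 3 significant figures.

ρ = PM/(RT) ⇒ P = ρRT/M = (4.39 × 8.314 × 277.0) / 20.18

P ≈ 501 kPa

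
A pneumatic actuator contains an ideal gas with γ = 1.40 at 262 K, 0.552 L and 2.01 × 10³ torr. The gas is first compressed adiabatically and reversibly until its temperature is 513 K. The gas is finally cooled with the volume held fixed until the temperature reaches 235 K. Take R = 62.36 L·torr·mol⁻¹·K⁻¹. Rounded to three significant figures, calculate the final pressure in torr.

Reversible adiabatic, γ = 1.40: P₂ = P₁·(T₂/T₁)^(γ/(γ−1)) = 2.111e+04 torr; V₂ = V₁·(T₁/T₂)^(1/(γ−1)) = 0.1029 L.
V constant ⇒ P ∝ T: V₃ = V₂; P₃ = P₂·(T₃/T₂) = 9672 torr.

P₃ ≈ 9.67e+03 torr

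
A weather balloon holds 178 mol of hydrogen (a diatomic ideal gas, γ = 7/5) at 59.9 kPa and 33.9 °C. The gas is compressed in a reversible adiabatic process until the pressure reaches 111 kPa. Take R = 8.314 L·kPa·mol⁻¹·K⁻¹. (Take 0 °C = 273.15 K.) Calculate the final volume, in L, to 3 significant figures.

V₂ ≈ 4.88e+03 L

Convert: T₁ = 307.0 K.
From PV = nRT: V₁ = nRT₁/P₁ = 7586 L.
Adiabatic (γ = 7/5), T V^(γ−1) and P V^γ constant: T₂ = T₁·(P₂/P₁)^((γ−1)/γ) = 366.2 K; V₂ = V₁·(P₁/P₂)^(1/γ) = 4883 L.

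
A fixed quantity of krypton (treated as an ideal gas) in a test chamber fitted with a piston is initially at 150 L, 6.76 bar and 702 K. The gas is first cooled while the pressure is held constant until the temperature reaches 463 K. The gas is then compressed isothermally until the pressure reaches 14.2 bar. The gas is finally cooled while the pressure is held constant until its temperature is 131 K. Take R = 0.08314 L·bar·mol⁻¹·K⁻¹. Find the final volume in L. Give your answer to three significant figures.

P constant ⇒ V ∝ T: P₂ = P₁; V₂ = V₁·(T₂/T₁) = 98.93 L.
T constant ⇒ Boyle's law P V = const: T₃ = T₂; V₃ = V₂·(P₂/P₃) = 47.10 L.
P constant ⇒ V ∝ T: P₄ = P₃; V₄ = V₃·(T₄/T₃) = 13.33 L.

V₄ ≈ 13.3 L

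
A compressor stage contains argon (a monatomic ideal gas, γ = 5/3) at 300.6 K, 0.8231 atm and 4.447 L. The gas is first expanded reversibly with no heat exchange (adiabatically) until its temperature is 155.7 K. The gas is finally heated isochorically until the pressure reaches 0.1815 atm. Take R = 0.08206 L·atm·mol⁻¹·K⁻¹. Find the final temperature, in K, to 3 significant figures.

T₃ ≈ 178 K

Reversible adiabatic, γ = 5/3: P₂ = P₁·(T₂/T₁)^(γ/(γ−1)) = 0.1589 atm; V₂ = V₁·(T₁/T₂)^(1/(γ−1)) = 11.93 L.
V constant ⇒ P ∝ T: V₃ = V₂; T₃ = T₂·(P₃/P₂) = 177.8 K.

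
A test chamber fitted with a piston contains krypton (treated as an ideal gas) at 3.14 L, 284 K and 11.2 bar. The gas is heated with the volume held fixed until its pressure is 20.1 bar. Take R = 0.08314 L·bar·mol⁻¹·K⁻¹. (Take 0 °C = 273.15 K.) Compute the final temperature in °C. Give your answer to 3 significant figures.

T₂ ≈ 237 °C

Isochoric, so P/T is constant: V₂ = V₁; T₂ = T₁·(P₂/P₁) = 509.7 K.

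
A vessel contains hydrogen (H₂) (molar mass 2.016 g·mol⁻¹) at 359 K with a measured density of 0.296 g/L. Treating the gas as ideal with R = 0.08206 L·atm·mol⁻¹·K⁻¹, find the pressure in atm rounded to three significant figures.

ρ = PM/(RT) ⇒ P = ρRT/M = (0.296 × 0.08206 × 359.0) / 2.016

P ≈ 4.33 atm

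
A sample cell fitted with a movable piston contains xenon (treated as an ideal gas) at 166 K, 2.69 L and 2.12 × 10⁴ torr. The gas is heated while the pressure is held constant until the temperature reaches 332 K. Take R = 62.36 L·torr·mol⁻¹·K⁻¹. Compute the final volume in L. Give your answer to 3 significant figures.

P constant ⇒ V ∝ T: P₂ = P₁; V₂ = V₁·(T₂/T₁) = 5.380 L.

V₂ ≈ 5.38 L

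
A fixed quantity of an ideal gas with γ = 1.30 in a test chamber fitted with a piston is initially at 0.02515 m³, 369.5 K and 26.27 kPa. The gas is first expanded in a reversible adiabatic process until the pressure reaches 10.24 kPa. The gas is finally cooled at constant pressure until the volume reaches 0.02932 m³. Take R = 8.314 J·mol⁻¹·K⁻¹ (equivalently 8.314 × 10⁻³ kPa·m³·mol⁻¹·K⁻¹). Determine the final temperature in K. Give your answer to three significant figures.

T₃ ≈ 168 K

Adiabatic (γ = 1.30), T V^(γ−1) and P V^γ constant: T₂ = T₁·(P₂/P₁)^((γ−1)/γ) = 297.3 K; V₂ = V₁·(P₁/P₂)^(1/γ) = 0.05191 m³.
P constant ⇒ V ∝ T: P₃ = P₂; T₃ = T₂·(V₃/V₂) = 167.9 K.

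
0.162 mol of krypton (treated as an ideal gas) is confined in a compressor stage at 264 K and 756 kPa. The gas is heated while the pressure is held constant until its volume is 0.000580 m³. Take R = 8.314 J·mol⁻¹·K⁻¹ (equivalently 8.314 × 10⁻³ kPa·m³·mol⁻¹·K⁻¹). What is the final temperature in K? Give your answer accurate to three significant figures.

From PV = nRT: V₁ = nRT₁/P₁ = 0.0004703 m³.
Isobaric, so V/T is constant: P₂ = P₁; T₂ = T₁·(V₂/V₁) = 325.6 K.

T₂ ≈ 326 K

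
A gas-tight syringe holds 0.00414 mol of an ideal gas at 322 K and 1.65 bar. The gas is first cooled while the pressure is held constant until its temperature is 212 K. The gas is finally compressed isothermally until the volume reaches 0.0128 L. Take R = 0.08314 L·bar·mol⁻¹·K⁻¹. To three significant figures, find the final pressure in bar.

P₃ ≈ 5.70 bar

From PV = nRT: V₁ = nRT₁/P₁ = 0.06717 L.
Isobaric, so V/T is constant: P₂ = P₁; V₂ = V₁·(T₂/T₁) = 0.04422 L.
T constant ⇒ Boyle's law P V = const: T₃ = T₂; P₃ = P₂·(V₂/V₃) = 5.701 bar.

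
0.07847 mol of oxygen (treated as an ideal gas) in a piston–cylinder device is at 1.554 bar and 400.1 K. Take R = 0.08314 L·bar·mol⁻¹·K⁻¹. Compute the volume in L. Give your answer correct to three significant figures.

V ≈ 1.68 L

PV = nRT ⇒ V = nRT/P = (0.07847 × 0.08314 × 400.1) / 1.554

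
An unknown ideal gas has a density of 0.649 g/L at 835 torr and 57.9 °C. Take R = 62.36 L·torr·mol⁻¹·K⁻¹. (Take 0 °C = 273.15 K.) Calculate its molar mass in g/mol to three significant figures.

M ≈ 16.0 g/mol

ρ = PM/(RT) ⇒ M = ρRT/P = (0.649 × 62.36 × 331.0) / 835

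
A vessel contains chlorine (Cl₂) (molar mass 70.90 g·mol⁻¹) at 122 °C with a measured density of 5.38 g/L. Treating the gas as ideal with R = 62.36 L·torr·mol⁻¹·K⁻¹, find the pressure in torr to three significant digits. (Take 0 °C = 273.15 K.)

ρ = PM/(RT) ⇒ P = ρRT/M = (5.38 × 62.36 × 395.1) / 70.90

P ≈ 1.87e+03 torr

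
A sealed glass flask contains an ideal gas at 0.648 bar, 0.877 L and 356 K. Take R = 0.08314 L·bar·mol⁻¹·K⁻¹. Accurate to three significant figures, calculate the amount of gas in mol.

n ≈ 0.0192 mol

PV = nRT ⇒ n = PV/(RT) = (0.648 × 0.877) / (0.08314 × 356)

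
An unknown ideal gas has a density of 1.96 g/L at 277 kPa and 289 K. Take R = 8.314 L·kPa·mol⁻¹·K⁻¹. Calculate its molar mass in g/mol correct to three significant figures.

M ≈ 17.0 g/mol

ρ = PM/(RT) ⇒ M = ρRT/P = (1.96 × 8.314 × 289.0) / 277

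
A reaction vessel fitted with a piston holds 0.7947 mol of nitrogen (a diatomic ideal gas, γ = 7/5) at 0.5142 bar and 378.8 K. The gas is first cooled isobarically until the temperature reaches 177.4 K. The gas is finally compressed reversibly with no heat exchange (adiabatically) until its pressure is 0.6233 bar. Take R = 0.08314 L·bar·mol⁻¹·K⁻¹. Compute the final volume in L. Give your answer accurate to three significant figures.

From PV = nRT: V₁ = nRT₁/P₁ = 48.67 L.
Isobaric, so V/T is constant: P₂ = P₁; V₂ = V₁·(T₂/T₁) = 22.79 L.
Reversible adiabatic, γ = 7/5: T₃ = T₂·(P₃/P₂)^((γ−1)/γ) = 187.4 K; V₃ = V₂·(P₂/P₃)^(1/γ) = 19.87 L.

V₃ ≈ 19.9 L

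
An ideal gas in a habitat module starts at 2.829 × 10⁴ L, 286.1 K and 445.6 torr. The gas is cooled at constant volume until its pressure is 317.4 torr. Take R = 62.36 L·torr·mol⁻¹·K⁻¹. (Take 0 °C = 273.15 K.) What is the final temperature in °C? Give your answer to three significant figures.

T₂ ≈ -69.4 °C

V constant ⇒ P ∝ T: V₂ = V₁; T₂ = T₁·(P₂/P₁) = 203.8 K.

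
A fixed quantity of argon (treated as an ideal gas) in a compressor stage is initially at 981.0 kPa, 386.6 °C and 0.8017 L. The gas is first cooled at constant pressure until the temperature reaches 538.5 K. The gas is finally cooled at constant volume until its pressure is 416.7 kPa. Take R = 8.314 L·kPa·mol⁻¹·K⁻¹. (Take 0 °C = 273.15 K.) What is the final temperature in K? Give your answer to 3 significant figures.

T₃ ≈ 229 K

Convert: T₁ = 659.8 K.
P constant ⇒ V ∝ T: P₂ = P₁; V₂ = V₁·(T₂/T₁) = 0.6544 L.
Isochoric, so P/T is constant: V₃ = V₂; T₃ = T₂·(P₃/P₂) = 228.7 K.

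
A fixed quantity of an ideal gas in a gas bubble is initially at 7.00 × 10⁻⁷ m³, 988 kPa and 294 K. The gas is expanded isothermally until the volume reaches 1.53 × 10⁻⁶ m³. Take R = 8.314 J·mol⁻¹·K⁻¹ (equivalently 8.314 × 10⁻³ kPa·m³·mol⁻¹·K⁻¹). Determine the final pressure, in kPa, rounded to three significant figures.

P₂ ≈ 452 kPa

T constant ⇒ Boyle's law P V = const: T₂ = T₁; P₂ = P₁·(V₁/V₂) = 452.0 kPa.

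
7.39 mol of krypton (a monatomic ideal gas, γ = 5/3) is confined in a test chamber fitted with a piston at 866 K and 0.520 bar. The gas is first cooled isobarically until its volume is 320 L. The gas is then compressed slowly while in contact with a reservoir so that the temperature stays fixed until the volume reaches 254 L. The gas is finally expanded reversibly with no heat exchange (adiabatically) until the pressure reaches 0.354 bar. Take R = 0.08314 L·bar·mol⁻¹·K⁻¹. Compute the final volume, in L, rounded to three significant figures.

V₄ ≈ 367 L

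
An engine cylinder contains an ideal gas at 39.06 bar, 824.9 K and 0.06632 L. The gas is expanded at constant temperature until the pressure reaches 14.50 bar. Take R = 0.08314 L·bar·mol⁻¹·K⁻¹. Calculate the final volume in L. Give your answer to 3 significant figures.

Isothermal, so P V is constant: T₂ = T₁; V₂ = V₁·(P₁/P₂) = 0.1787 L.

V₂ ≈ 0.179 L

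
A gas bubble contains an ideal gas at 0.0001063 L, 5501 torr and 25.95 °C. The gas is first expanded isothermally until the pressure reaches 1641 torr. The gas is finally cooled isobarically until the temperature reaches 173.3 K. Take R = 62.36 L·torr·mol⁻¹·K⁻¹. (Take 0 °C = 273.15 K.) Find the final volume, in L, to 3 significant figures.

Convert: T₁ = 299.1 K.
T constant ⇒ Boyle's law P V = const: T₂ = T₁; V₂ = V₁·(P₁/P₂) = 0.0003563 L.
Isobaric, so V/T is constant: P₃ = P₂; V₃ = V₂·(T₃/T₂) = 0.0002065 L.

V₃ ≈ 0.000206 L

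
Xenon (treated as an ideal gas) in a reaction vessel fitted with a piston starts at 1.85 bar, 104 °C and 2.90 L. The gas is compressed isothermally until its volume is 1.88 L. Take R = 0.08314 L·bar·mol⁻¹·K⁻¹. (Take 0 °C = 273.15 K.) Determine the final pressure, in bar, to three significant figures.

Convert: T₁ = 377.1 K.
T constant ⇒ Boyle's law P V = const: T₂ = T₁; P₂ = P₁·(V₁/V₂) = 2.854 bar.

P₂ ≈ 2.85 bar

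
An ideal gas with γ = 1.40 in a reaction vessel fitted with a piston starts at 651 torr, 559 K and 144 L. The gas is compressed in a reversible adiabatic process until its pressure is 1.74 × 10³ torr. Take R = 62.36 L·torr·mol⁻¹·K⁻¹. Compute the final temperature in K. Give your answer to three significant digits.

T₂ ≈ 740 K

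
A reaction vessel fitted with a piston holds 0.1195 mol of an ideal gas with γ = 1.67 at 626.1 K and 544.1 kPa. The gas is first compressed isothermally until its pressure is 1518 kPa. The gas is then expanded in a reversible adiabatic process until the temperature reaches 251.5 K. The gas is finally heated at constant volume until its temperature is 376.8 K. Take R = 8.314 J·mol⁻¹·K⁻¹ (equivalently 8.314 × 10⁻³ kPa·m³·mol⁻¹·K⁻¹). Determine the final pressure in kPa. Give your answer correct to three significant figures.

P₄ ≈ 234 kPa

From PV = nRT: V₁ = nRT₁/P₁ = 0.001143 m³.
T constant ⇒ Boyle's law P V = const: T₂ = T₁; V₂ = V₁·(P₁/P₂) = 0.0004098 m³.
Reversible adiabatic, γ = 1.67: P₃ = P₂·(T₃/T₂)^(γ/(γ−1)) = 156.3 kPa; V₃ = V₂·(T₂/T₃)^(1/(γ−1)) = 0.001599 m³.
Isochoric, so P/T is constant: V₄ = V₃; P₄ = P₃·(T₄/T₃) = 234.2 kPa.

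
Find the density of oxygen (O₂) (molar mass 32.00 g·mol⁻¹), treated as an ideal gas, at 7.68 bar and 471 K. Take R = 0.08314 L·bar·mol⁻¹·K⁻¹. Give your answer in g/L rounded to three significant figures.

ρ ≈ 6.28 g/L

ρ = PM/(RT) = (7.68 × 32.00) / (0.08314 × 471.0)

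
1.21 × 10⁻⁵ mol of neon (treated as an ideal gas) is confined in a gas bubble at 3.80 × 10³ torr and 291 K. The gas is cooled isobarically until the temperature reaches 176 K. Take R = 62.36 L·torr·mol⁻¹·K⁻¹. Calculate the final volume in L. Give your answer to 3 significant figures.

From PV = nRT: V₁ = nRT₁/P₁ = 5.778e-05 L.
P constant ⇒ V ∝ T: P₂ = P₁; V₂ = V₁·(T₂/T₁) = 3.495e-05 L.

V₂ ≈ 3.49e-05 L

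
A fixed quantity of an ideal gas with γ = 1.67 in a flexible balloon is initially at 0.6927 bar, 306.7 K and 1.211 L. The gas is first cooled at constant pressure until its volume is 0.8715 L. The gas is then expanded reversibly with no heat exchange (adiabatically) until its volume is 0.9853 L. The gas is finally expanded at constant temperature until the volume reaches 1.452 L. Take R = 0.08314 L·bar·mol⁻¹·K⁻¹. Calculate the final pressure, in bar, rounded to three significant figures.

P₄ ≈ 0.383 bar

P constant ⇒ V ∝ T: P₂ = P₁; T₂ = T₁·(V₂/V₁) = 220.7 K.
Reversible adiabatic, γ = 1.67: T₃ = T₂·(V₂/V₃)^(γ−1) = 203.3 K; P₃ = P₂·(V₂/V₃)^γ = 0.5643 bar.
Isothermal, so P V is constant: T₄ = T₃; P₄ = P₃·(V₃/V₄) = 0.3829 bar.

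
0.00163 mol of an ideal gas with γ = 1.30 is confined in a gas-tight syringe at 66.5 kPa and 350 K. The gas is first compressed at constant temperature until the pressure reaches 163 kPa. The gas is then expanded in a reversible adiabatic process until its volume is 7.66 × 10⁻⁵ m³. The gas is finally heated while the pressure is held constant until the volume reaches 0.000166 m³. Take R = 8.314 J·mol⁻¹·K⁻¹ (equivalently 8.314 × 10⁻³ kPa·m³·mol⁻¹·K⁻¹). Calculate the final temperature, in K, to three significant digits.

T₄ ≈ 567 K

From PV = nRT: V₁ = nRT₁/P₁ = 7.133e-05 m³.
Isothermal, so P V is constant: T₂ = T₁; V₂ = V₁·(P₁/P₂) = 2.910e-05 m³.
Reversible adiabatic, γ = 1.30: T₃ = T₂·(V₂/V₃)^(γ−1) = 261.8 K; P₃ = P₂·(V₂/V₃)^γ = 46.32 kPa.
P constant ⇒ V ∝ T: P₄ = P₃; T₄ = T₃·(V₄/V₃) = 567.3 K.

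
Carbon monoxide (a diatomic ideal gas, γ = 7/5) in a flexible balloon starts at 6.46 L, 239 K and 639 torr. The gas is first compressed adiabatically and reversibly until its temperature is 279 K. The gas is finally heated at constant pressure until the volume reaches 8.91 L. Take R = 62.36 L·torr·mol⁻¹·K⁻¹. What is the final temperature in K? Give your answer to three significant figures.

Reversible adiabatic, γ = 7/5: P₂ = P₁·(T₂/T₁)^(γ/(γ−1)) = 1098 torr; V₂ = V₁·(T₁/T₂)^(1/(γ−1)) = 4.387 L.
Isobaric, so V/T is constant: P₃ = P₂; T₃ = T₂·(V₃/V₂) = 566.6 K.

T₃ ≈ 567 K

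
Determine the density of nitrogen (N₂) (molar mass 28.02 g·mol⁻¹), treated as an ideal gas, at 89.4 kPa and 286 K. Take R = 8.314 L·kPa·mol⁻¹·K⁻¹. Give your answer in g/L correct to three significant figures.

ρ = PM/(RT) = (89.4 × 28.02) / (8.314 × 286.0)

ρ ≈ 1.05 g/L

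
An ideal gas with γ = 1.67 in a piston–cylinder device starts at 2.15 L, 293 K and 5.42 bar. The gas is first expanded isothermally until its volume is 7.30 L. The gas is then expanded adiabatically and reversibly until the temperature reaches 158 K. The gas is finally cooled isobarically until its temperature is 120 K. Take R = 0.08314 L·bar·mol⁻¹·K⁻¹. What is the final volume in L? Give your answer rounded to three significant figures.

Isothermal, so P V is constant: T₂ = T₁; P₂ = P₁·(V₁/V₂) = 1.596 bar.
Reversible adiabatic, γ = 1.67: P₃ = P₂·(T₃/T₂)^(γ/(γ−1)) = 0.3424 bar; V₃ = V₂·(T₂/T₃)^(1/(γ−1)) = 18.35 L.
Isobaric, so V/T is constant: P₄ = P₃; V₄ = V₃·(T₄/T₃) = 13.94 L.

V₄ ≈ 13.9 L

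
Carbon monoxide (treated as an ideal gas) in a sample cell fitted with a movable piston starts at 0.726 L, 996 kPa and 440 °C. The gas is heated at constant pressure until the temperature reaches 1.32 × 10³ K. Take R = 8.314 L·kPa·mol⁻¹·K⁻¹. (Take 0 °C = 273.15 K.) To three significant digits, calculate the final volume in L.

V₂ ≈ 1.34 L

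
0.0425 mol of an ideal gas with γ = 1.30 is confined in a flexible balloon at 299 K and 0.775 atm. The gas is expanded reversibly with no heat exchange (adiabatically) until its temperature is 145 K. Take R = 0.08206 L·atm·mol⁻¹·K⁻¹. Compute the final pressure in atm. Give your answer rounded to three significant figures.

From PV = nRT: V₁ = nRT₁/P₁ = 1.346 L.
Adiabatic (γ = 1.30), T V^(γ−1) and P V^γ constant: P₂ = P₁·(T₂/T₁)^(γ/(γ−1)) = 0.03368 atm; V₂ = V₁·(T₁/T₂)^(1/(γ−1)) = 15.02 L.

P₂ ≈ 0.0337 atm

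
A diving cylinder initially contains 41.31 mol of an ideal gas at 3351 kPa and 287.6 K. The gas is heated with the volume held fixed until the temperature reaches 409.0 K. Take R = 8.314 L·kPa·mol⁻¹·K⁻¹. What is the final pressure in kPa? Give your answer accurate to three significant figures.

P₂ ≈ 4.77e+03 kPa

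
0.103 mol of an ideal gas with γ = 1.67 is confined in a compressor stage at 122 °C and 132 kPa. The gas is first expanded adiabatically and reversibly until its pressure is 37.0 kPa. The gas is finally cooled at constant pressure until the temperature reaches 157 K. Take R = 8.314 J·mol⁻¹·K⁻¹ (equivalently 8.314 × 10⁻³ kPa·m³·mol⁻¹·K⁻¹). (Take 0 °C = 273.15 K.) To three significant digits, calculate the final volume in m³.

V₃ ≈ 0.00363 m³

Convert: T₁ = 395.1 K.
From PV = nRT: V₁ = nRT₁/P₁ = 0.002564 m³.
Reversible adiabatic, γ = 1.67: T₂ = T₁·(P₂/P₁)^((γ−1)/γ) = 237.2 K; V₂ = V₁·(P₁/P₂)^(1/γ) = 0.005490 m³.
Isobaric, so V/T is constant: P₃ = P₂; V₃ = V₂·(T₃/T₂) = 0.003634 m³.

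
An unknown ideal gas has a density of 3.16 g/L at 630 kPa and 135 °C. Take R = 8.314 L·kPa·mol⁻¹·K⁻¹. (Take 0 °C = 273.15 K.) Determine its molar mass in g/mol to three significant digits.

M ≈ 17.0 g/mol

ρ = PM/(RT) ⇒ M = ρRT/P = (3.16 × 8.314 × 408.1) / 630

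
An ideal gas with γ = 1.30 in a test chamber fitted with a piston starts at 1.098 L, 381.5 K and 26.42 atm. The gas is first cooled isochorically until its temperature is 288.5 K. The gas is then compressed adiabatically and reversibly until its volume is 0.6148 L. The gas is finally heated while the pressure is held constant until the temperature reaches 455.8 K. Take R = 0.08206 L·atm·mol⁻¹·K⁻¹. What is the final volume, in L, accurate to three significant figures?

V₄ ≈ 0.816 L

V constant ⇒ P ∝ T: V₂ = V₁; P₂ = P₁·(T₂/T₁) = 19.98 atm.
Adiabatic (γ = 1.30), T V^(γ−1) and P V^γ constant: T₃ = T₂·(V₂/V₃)^(γ−1) = 343.3 K; P₃ = P₂·(V₂/V₃)^γ = 42.46 atm.
Isobaric, so V/T is constant: P₄ = P₃; V₄ = V₃·(T₄/T₃) = 0.8162 L.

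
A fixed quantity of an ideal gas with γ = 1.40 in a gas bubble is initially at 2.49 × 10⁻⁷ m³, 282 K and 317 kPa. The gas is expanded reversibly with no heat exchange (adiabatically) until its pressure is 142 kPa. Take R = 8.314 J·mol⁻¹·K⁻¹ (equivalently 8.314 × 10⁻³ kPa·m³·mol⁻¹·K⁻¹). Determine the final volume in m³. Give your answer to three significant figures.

Reversible adiabatic, γ = 1.40: T₂ = T₁·(P₂/P₁)^((γ−1)/γ) = 224.2 K; V₂ = V₁·(P₁/P₂)^(1/γ) = 4.419e-07 m³.

V₂ ≈ 4.42e-07 m³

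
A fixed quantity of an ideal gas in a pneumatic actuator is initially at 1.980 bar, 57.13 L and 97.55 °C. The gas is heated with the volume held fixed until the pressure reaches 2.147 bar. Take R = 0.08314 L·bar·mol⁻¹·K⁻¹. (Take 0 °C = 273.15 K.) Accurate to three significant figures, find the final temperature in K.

T₂ ≈ 402 K

Convert: T₁ = 370.7 K.
Isochoric, so P/T is constant: V₂ = V₁; T₂ = T₁·(P₂/P₁) = 402.0 K.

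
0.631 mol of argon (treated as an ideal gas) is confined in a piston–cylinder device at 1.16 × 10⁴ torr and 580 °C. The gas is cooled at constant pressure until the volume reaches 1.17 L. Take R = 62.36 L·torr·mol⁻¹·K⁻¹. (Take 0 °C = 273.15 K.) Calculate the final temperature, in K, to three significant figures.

T₂ ≈ 345 K

Convert: T₁ = 853.1 K.
From PV = nRT: V₁ = nRT₁/P₁ = 2.894 L.
P constant ⇒ V ∝ T: P₂ = P₁; T₂ = T₁·(V₂/V₁) = 344.9 K.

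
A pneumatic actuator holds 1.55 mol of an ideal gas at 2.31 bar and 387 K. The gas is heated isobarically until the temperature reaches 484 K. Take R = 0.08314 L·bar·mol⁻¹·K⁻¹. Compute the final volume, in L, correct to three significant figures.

From PV = nRT: V₁ = nRT₁/P₁ = 21.59 L.
P constant ⇒ V ∝ T: P₂ = P₁; V₂ = V₁·(T₂/T₁) = 27.00 L.

V₂ ≈ 27.0 L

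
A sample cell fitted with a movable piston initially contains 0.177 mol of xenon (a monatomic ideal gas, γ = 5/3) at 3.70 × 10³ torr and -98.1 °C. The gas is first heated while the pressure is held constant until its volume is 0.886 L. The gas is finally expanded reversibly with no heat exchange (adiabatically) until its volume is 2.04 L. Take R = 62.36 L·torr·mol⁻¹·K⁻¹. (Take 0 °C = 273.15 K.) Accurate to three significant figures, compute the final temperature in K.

T₃ ≈ 170 K

Convert: T₁ = 175.0 K.
From PV = nRT: V₁ = nRT₁/P₁ = 0.5222 L.
P constant ⇒ V ∝ T: P₂ = P₁; T₂ = T₁·(V₂/V₁) = 297.0 K.
Adiabatic (γ = 5/3), T V^(γ−1) and P V^γ constant: T₃ = T₂·(V₂/V₃)^(γ−1) = 170.3 K; P₃ = P₂·(V₂/V₃)^γ = 921.6 torr.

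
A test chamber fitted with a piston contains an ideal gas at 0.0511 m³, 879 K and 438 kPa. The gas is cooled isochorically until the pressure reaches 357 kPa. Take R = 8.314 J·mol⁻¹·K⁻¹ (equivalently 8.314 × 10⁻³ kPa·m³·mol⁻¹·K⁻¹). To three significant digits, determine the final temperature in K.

T₂ ≈ 716 K

V constant ⇒ P ∝ T: V₂ = V₁; T₂ = T₁·(P₂/P₁) = 716.4 K.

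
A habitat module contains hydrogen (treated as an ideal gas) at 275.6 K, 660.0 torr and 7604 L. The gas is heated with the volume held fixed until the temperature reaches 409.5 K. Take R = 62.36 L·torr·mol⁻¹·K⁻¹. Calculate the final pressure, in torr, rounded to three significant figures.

P₂ ≈ 981 torr

V constant ⇒ P ∝ T: V₂ = V₁; P₂ = P₁·(T₂/T₁) = 980.7 torr.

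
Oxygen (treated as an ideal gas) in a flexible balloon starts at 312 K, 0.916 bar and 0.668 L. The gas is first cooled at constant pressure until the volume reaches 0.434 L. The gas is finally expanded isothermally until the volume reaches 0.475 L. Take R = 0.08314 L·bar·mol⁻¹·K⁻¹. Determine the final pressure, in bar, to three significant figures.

P₃ ≈ 0.837 bar

Isobaric, so V/T is constant: P₂ = P₁; T₂ = T₁·(V₂/V₁) = 202.7 K.
T constant ⇒ Boyle's law P V = const: T₃ = T₂; P₃ = P₂·(V₂/V₃) = 0.8369 bar.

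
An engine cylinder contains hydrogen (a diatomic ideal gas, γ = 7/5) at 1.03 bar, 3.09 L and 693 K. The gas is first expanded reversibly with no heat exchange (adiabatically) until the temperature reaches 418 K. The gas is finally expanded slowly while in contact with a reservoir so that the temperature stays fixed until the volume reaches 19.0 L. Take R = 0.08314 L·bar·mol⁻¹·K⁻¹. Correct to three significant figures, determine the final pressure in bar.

Reversible adiabatic, γ = 7/5: P₂ = P₁·(T₂/T₁)^(γ/(γ−1)) = 0.1755 bar; V₂ = V₁·(T₁/T₂)^(1/(γ−1)) = 10.94 L.
T constant ⇒ Boyle's law P V = const: T₃ = T₂; P₃ = P₂·(V₂/V₃) = 0.1010 bar.

P₃ ≈ 0.101 bar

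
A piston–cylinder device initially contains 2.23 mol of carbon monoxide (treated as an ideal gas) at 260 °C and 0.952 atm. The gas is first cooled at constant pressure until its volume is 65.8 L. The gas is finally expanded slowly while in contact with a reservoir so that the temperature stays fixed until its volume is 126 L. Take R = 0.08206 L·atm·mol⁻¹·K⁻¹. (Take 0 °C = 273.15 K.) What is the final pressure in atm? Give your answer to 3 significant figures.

P₃ ≈ 0.497 atm

Convert: T₁ = 533.1 K.
From PV = nRT: V₁ = nRT₁/P₁ = 102.5 L.
P constant ⇒ V ∝ T: P₂ = P₁; T₂ = T₁·(V₂/V₁) = 342.3 K.
Isothermal, so P V is constant: T₃ = T₂; P₃ = P₂·(V₂/V₃) = 0.4972 atm.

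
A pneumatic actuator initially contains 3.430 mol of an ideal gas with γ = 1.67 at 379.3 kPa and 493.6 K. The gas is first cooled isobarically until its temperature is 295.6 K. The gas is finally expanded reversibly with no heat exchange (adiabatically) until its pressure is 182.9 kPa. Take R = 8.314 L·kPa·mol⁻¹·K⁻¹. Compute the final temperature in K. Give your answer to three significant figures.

T₃ ≈ 221 K

From PV = nRT: V₁ = nRT₁/P₁ = 37.11 L.
P constant ⇒ V ∝ T: P₂ = P₁; V₂ = V₁·(T₂/T₁) = 22.22 L.
Reversible adiabatic, γ = 1.67: T₃ = T₂·(P₃/P₂)^((γ−1)/γ) = 220.6 K; V₃ = V₂·(P₂/P₃)^(1/γ) = 34.40 L.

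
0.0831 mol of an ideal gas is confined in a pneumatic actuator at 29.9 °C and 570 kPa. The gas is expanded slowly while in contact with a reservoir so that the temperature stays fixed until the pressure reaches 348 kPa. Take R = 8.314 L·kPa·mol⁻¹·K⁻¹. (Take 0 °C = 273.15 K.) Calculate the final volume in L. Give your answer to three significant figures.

V₂ ≈ 0.602 L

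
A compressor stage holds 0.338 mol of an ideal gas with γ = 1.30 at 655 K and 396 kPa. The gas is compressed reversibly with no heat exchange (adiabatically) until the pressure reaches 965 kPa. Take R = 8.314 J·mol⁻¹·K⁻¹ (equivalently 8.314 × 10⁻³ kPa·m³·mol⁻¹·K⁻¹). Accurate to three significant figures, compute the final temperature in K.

T₂ ≈ 804 K

From PV = nRT: V₁ = nRT₁/P₁ = 0.004648 m³.
Reversible adiabatic, γ = 1.30: T₂ = T₁·(P₂/P₁)^((γ−1)/γ) = 804.5 K; V₂ = V₁·(P₁/P₂)^(1/γ) = 0.002343 m³.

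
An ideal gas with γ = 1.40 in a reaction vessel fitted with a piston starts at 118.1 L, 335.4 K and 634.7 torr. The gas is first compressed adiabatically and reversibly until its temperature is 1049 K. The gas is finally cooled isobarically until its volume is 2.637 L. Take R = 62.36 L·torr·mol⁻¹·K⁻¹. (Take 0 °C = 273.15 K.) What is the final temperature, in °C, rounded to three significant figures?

Reversible adiabatic, γ = 1.40: P₂ = P₁·(T₂/T₁)^(γ/(γ−1)) = 3.434e+04 torr; V₂ = V₁·(T₁/T₂)^(1/(γ−1)) = 6.827 L.
P constant ⇒ V ∝ T: P₃ = P₂; T₃ = T₂·(V₃/V₂) = 405.2 K.

T₃ ≈ 132 °C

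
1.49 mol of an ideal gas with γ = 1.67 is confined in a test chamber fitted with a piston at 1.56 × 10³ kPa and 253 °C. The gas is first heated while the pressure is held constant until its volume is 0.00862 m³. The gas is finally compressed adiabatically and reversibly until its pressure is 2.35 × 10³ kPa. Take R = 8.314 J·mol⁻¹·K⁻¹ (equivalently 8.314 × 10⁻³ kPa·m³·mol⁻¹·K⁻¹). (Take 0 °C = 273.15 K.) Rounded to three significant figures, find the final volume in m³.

Convert: T₁ = 526.1 K.
From PV = nRT: V₁ = nRT₁/P₁ = 0.004178 m³.
P constant ⇒ V ∝ T: P₂ = P₁; T₂ = T₁·(V₂/V₁) = 1086 K.
Adiabatic (γ = 1.67), T V^(γ−1) and P V^γ constant: T₃ = T₂·(P₃/P₂)^((γ−1)/γ) = 1279 K; V₃ = V₂·(P₂/P₃)^(1/γ) = 0.006745 m³.

V₃ ≈ 0.00674 m³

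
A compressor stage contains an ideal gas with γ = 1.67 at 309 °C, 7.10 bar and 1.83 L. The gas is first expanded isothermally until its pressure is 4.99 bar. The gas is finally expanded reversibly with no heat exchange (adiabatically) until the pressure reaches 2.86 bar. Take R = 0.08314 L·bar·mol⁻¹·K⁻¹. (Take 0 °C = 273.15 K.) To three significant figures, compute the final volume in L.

Convert: T₁ = 582.1 K.
Isothermal, so P V is constant: T₂ = T₁; V₂ = V₁·(P₁/P₂) = 2.604 L.
Reversible adiabatic, γ = 1.67: T₃ = T₂·(P₃/P₂)^((γ−1)/γ) = 465.6 K; V₃ = V₂·(P₂/P₃)^(1/γ) = 3.634 L.

V₃ ≈ 3.63 L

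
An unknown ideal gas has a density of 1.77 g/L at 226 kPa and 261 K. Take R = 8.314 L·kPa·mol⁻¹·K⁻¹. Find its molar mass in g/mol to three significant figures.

M ≈ 17.0 g/mol

ρ = PM/(RT) ⇒ M = ρRT/P = (1.77 × 8.314 × 261.0) / 226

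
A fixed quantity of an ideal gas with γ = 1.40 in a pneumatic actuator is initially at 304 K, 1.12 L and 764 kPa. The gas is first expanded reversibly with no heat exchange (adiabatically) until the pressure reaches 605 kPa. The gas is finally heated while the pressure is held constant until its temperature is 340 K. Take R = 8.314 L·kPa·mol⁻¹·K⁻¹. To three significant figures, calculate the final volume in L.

V₃ ≈ 1.58 L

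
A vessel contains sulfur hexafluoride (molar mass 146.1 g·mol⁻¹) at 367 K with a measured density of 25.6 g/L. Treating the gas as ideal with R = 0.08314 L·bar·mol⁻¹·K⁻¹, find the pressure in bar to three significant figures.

ρ = PM/(RT) ⇒ P = ρRT/M = (25.6 × 0.08314 × 367.0) / 146.1

P ≈ 5.35 bar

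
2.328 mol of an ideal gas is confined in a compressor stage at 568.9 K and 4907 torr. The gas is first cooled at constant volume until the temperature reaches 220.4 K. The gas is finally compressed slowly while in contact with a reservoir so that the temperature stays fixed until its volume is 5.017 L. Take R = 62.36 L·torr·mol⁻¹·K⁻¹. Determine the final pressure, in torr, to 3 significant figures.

P₃ ≈ 6.38e+03 torr

From PV = nRT: V₁ = nRT₁/P₁ = 16.83 L.
V constant ⇒ P ∝ T: V₂ = V₁; P₂ = P₁·(T₂/T₁) = 1901 torr.
Isothermal, so P V is constant: T₃ = T₂; P₃ = P₂·(V₂/V₃) = 6378 torr.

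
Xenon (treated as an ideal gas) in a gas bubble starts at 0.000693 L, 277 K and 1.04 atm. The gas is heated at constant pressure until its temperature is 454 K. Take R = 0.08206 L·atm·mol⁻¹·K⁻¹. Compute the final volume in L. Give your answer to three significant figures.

P constant ⇒ V ∝ T: P₂ = P₁; V₂ = V₁·(T₂/T₁) = 0.001136 L.

V₂ ≈ 0.00114 L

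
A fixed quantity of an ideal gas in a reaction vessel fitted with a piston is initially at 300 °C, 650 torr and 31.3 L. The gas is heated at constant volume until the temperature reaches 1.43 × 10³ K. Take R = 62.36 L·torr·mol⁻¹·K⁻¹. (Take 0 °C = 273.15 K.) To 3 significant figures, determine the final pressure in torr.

P₂ ≈ 1.62e+03 torr

Convert: T₁ = 573.1 K.
Isochoric, so P/T is constant: V₂ = V₁; P₂ = P₁·(T₂/T₁) = 1622 torr.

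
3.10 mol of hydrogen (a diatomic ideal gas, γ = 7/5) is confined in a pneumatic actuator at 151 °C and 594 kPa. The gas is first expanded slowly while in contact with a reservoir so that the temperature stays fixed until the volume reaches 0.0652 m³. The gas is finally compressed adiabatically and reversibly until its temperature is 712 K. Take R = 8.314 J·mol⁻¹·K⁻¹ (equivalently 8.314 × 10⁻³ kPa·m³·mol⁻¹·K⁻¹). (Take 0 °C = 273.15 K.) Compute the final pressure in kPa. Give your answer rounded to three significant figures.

Convert: T₁ = 424.1 K.
From PV = nRT: V₁ = nRT₁/P₁ = 0.01840 m³.
T constant ⇒ Boyle's law P V = const: T₂ = T₁; P₂ = P₁·(V₁/V₂) = 167.7 kPa.
Adiabatic (γ = 7/5), T V^(γ−1) and P V^γ constant: P₃ = P₂·(T₃/T₂)^(γ/(γ−1)) = 1028 kPa; V₃ = V₂·(T₂/T₃)^(1/(γ−1)) = 0.01786 m³.

P₃ ≈ 1.03e+03 kPa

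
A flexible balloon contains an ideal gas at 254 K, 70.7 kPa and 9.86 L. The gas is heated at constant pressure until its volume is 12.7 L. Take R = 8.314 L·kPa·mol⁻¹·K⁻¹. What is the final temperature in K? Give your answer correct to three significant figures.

T₂ ≈ 327 K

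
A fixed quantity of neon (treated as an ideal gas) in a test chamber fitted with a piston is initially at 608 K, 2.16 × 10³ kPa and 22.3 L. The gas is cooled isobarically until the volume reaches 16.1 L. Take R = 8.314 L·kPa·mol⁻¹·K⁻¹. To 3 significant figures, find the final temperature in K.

T₂ ≈ 439 K

Isobaric, so V/T is constant: P₂ = P₁; T₂ = T₁·(V₂/V₁) = 439.0 K.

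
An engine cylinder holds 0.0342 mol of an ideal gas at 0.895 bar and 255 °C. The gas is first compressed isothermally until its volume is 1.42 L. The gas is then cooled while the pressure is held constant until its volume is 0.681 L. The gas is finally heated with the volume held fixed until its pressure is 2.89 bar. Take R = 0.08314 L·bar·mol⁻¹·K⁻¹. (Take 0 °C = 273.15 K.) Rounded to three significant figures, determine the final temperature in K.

Convert: T₁ = 528.1 K.
From PV = nRT: V₁ = nRT₁/P₁ = 1.678 L.
T constant ⇒ Boyle's law P V = const: T₂ = T₁; P₂ = P₁·(V₁/V₂) = 1.058 bar.
Isobaric, so V/T is constant: P₃ = P₂; T₃ = T₂·(V₃/V₂) = 253.3 K.
V constant ⇒ P ∝ T: V₄ = V₃; T₄ = T₃·(P₄/P₃) = 692.2 K.

T₄ ≈ 692 K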